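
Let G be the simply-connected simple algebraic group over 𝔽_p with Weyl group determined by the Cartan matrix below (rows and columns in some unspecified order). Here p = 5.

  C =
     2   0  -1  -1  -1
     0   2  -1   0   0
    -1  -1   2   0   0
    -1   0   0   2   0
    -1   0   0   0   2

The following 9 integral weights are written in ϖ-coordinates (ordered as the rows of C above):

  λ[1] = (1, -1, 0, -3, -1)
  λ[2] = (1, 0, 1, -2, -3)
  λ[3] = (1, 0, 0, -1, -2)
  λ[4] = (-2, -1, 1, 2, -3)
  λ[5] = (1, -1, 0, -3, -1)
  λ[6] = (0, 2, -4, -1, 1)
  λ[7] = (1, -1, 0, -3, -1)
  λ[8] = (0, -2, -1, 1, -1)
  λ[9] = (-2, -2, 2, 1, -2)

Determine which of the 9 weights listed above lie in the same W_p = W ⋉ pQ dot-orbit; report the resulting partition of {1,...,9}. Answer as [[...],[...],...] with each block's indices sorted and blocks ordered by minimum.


Root system D_5: the 5×5 matrix C matches after relabeling.

W_5-reps of the 9 weights in Ā_5 (same 5-coord order as C):

    λ_1 → (0, 0, 1, 2, 0)
    λ_2 → (1, 1, 0, 0, 1)
    λ_3 → (1, 1, 0, 0, 1)
    λ_4 → (1, 1, 0, 0, 1)
    λ_5 → (0, 0, 1, 2, 0)
    λ_6 → (0, 0, 1, 2, 0)
    λ_7 → (0, 0, 1, 2, 0)
    λ_8 → (0, 0, 1, 2, 0)
    λ_9 → (1, 1, 0, 0, 1)

The 9 indices split into 2 linkage classes (same alcove rep ⇔ same W_5-dot-orbit):

[[1, 5, 6, 7, 8], [2, 3, 4, 9]]


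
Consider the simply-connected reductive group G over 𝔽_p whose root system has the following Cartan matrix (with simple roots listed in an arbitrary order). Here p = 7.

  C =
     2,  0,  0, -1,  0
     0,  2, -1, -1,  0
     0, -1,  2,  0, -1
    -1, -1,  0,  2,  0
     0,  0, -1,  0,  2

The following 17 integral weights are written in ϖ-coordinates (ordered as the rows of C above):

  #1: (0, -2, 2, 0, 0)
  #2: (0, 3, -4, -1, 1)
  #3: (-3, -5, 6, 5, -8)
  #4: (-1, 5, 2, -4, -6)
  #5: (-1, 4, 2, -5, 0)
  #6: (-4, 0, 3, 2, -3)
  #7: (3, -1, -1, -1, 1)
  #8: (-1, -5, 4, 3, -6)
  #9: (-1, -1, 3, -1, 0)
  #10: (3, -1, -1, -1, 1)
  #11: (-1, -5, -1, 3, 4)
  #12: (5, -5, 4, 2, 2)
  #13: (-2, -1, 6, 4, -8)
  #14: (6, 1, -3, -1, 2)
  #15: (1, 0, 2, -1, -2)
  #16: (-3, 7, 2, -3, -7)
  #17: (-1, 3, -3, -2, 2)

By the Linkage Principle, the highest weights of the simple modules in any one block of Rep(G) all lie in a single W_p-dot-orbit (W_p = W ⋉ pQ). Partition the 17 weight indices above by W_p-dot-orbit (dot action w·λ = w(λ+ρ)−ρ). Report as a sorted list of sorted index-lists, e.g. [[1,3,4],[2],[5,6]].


Cartan matrix: type A_5 (|W|=720); un-permuting the 5 rows.

Ā_7 reps of the 17 weights (A_5, coords as presented):

  λ_1+ρ ↦ (1, 1, 2, 0, 1);  λ_2+ρ ↦ (1, 1, 2, 0, 1);  λ_3+ρ ↦ (0, 0, 4, 0, 1);  λ_4+ρ ↦ (1, 1, 2, 0, 1);  λ_5+ρ ↦ (2, 1, 2, 0, 1);  λ_6+ρ ↦ (2, 1, 2, 0, 1);  λ_7+ρ ↦ (4, 0, 0, 0, 2);  λ_8+ρ ↦ (0, 0, 4, 0, 1);  λ_9+ρ ↦ (0, 0, 4, 0, 1);  λ_10+ρ ↦ (4, 0, 0, 0, 2);  λ_11+ρ ↦ (0, 0, 4, 0, 1);  λ_12+ρ ↦ (1, 1, 2, 0, 1);  λ_13+ρ ↦ (4, 0, 0, 0, 2);  λ_14+ρ ↦ (4, 0, 0, 0, 2);  λ_15+ρ ↦ (2, 1, 2, 0, 1);  λ_16+ρ ↦ (2, 1, 2, 0, 1);  λ_17+ρ ↦ (1, 1, 2, 0, 1)

These 17 weights hit 4 W_7-dot-orbits; sizes (5, 4, 4, 4):

[[1, 2, 4, 12, 17], [3, 8, 9, 11], [5, 6, 15, 16], [7, 10, 13, 14]]


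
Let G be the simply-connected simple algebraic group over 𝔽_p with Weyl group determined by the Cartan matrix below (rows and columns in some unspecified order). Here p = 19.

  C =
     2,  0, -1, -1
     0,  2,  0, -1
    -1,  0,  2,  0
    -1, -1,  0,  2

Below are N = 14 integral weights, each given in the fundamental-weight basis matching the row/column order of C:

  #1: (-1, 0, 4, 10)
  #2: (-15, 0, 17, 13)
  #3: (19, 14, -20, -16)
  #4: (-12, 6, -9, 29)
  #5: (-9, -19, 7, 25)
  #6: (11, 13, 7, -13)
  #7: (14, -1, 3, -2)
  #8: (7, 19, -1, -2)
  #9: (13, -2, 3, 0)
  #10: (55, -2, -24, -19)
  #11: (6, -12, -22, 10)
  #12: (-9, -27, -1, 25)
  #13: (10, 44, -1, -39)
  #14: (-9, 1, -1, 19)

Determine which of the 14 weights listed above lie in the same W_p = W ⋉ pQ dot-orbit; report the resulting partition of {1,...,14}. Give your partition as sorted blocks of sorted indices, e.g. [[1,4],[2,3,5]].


Type A_4, rank 4, |W|=120; reorder rows/cols to standard.

W_19-reps of the 14 weights in Ā_19 (same 4-coord order as C):

  λ_1+ρ ↦ (0, 1, 5, 11);  λ_2+ρ ↦ (14, 1, 4, 0);  λ_3+ρ ↦ (14, 1, 4, 0);  λ_4+ρ ↦ (1, 11, 7, 0);  λ_5+ρ ↦ (1, 11, 7, 0);  λ_6+ρ ↦ (0, 1, 5, 11);  λ_7+ρ ↦ (14, 1, 4, 0);  λ_8+ρ ↦ (1, 11, 7, 0);  λ_9+ρ ↦ (14, 1, 4, 0);  λ_10+ρ ↦ (14, 1, 4, 0);  λ_11+ρ ↦ (0, 1, 5, 11);  λ_12+ρ ↦ (1, 11, 7, 0);  λ_13+ρ ↦ (1, 11, 7, 0);  λ_14+ρ ↦ (0, 1, 5, 11)

Linkage partition of the 14 weights (3 classes, p=19):

[[1, 6, 11, 14], [2, 3, 7, 9, 10], [4, 5, 8, 12, 13]]


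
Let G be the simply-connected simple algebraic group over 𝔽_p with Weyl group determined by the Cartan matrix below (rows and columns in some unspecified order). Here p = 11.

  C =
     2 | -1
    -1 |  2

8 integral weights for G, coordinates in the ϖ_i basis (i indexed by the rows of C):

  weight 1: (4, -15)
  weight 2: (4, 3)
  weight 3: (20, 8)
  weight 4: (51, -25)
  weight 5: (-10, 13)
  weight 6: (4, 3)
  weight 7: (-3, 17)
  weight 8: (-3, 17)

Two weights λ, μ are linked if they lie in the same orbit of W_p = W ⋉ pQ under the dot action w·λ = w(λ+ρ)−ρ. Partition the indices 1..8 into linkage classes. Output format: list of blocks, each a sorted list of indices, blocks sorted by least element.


C ↔ A_2 under row/col permutation; |W(A_2)| = 6.

Each λ_j+ρ reduced to Ā_11; 2-tuples below use C's row order:

    λ_1 → (6, 2)
    λ_2 → (5, 4)
    λ_3 → (8, 2)
    λ_4 → (6, 2)
    λ_5 → (6, 2)
    λ_6 → (5, 4)
    λ_7 → (5, 4)
    λ_8 → (5, 4)

The 8 indices split into 3 linkage classes (same alcove rep ⇔ same W_11-dot-orbit):

[[1, 4, 5], [2, 6, 7, 8], [3]]


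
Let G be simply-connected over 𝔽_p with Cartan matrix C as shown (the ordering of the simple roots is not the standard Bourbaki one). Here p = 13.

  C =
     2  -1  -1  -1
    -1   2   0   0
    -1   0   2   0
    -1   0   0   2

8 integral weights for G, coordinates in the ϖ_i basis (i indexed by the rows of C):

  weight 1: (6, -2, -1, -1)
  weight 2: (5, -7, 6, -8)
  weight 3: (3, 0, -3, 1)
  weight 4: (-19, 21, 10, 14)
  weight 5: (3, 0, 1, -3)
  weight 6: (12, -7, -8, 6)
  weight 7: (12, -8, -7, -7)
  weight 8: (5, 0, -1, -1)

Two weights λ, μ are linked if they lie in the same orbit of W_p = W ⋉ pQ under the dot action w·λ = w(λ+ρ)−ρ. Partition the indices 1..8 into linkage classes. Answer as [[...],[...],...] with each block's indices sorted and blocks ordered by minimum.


D_4 Cartan matrix, 4 simple roots permuted; ρ=(1,1,1,1).

Folding the 8 weights λ_j+ρ into Ā_13 (reps in the given 4-coord order):

  λ_1 → (6, 1, 0, 0)
  λ_2 → (6, 1, 0, 0)
  λ_3 → (2, 1, 2, 2)
  λ_4 → (2, 1, 2, 2)
  λ_5 → (2, 1, 2, 2)
  λ_6 → (6, 1, 0, 0)
  λ_7 → (6, 1, 0, 0)
  λ_8 → (6, 1, 0, 0)

2 distinct reps among the 8 weights ⇒ 2 W_13-linkage classes:

[[1, 2, 6, 7, 8], [3, 4, 5]]


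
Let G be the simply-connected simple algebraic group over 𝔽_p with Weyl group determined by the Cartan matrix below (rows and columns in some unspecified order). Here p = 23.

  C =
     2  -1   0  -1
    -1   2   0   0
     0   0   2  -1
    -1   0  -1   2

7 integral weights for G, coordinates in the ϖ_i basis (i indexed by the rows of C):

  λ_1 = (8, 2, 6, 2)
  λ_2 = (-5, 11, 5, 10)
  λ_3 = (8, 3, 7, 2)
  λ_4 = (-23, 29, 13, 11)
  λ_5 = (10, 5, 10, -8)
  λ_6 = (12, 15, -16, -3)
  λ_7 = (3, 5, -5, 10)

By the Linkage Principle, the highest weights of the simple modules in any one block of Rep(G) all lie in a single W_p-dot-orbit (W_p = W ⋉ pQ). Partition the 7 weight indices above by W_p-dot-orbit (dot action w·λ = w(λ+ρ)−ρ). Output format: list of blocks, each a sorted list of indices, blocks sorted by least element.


A_4 Cartan matrix, 4 simple roots permuted; ρ=(1,1,1,1).

Each λ_j+ρ reduced to Ā_23; 4-tuples below use C's row order:

  λ_1 → (9, 3, 7, 3);  λ_2 → (4, 6, 4, 7);  λ_3 → (9, 3, 7, 3);  λ_4 → (9, 3, 7, 3);  λ_5 → (4, 6, 4, 7);  λ_6 → (4, 6, 4, 7);  λ_7 → (4, 6, 4, 7)

Linkage partition of the 7 weights (2 classes, p=23):

[[1, 3, 4], [2, 5, 6, 7]]


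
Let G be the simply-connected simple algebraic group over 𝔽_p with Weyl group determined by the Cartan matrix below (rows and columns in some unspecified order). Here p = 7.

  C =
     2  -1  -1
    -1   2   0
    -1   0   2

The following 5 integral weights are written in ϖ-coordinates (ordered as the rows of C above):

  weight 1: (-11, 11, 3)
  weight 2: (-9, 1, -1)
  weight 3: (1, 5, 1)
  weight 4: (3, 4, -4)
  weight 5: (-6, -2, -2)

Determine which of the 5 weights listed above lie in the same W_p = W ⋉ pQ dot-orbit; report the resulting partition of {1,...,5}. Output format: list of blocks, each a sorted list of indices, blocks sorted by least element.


Root system A_3: the 3×3 matrix C matches after relabeling.

Alcove-folded reps (p=7, 5 weights, presented ϖ-order):

    λ_1+ρ ↦ (1, 3, 1)
    λ_2+ρ ↦ (5, 1, 1)
    λ_3+ρ ↦ (1, 3, 1)
    λ_4+ρ ↦ (1, 3, 1)
    λ_5+ρ ↦ (5, 1, 1)

The 5 indices split into 2 linkage classes (same alcove rep ⇔ same W_7-dot-orbit):

[[1, 3, 4], [2, 5]]


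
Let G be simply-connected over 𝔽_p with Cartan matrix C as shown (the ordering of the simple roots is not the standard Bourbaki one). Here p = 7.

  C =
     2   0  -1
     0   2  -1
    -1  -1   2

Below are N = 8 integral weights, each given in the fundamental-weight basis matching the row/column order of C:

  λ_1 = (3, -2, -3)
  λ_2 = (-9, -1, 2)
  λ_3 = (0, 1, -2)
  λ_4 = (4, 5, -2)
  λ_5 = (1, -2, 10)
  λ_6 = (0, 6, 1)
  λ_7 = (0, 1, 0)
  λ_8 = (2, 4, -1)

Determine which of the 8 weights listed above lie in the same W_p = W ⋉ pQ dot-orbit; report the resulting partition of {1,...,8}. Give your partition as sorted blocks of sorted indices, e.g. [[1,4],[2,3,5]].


Type A_3, rank 3, |W|=24; reorder rows/cols to standard.

Ā_7 reps of the 8 weights (A_3, coords as presented):

    [1] (1, 2, 1)
    [2] (2, 4, 0)
    [3] (0, 1, 1)
    [4] (1, 2, 1)
    [5] (1, 2, 1)
    [6] (2, 4, 0)
    [7] (1, 2, 1)
    [8] (2, 4, 0)

Grouping the 8 weights by Ā_7-representative: 3 linkage classes.

[[1, 4, 5, 7], [2, 6, 8], [3]]


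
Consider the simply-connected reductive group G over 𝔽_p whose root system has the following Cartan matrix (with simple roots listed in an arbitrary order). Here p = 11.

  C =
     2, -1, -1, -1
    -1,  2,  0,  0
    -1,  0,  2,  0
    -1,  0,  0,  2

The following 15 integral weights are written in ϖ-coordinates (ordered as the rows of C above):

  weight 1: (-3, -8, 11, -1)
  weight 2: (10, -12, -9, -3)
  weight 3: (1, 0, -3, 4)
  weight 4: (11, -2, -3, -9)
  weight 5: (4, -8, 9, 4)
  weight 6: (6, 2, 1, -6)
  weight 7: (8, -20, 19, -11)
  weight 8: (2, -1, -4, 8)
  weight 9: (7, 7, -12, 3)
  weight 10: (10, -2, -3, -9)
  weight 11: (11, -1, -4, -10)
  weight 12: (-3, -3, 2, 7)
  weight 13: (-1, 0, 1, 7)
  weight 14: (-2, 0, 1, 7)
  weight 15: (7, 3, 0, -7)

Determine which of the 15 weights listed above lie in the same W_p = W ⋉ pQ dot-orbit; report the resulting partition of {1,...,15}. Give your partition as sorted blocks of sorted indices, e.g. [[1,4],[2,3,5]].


C ↔ D_4 under row/col permutation; |W(D_4)| = 192.

W_11-reps of the 15 weights in Ā_11 (same 4-coord order as C):

  λ_1+ρ ↦ (1, 0, 1, 7);  λ_2+ρ ↦ (0, 1, 2, 8);  λ_3+ρ ↦ (0, 1, 2, 5);  λ_4+ρ ↦ (1, 0, 1, 7);  λ_5+ρ ↦ (1, 2, 1, 4);  λ_6+ρ ↦ (1, 2, 1, 4);  λ_7+ρ ↦ (1, 0, 1, 7);  λ_8+ρ ↦ (0, 1, 2, 8);  λ_9+ρ ↦ (0, 1, 2, 5);  λ_10+ρ ↦ (0, 1, 2, 8);  λ_11+ρ ↦ (0, 1, 2, 8);  λ_12+ρ ↦ (1, 2, 1, 4);  λ_13+ρ ↦ (0, 1, 2, 8);  λ_14+ρ ↦ (1, 0, 1, 7);  λ_15+ρ ↦ (1, 2, 1, 4)

4 distinct reps among the 15 weights ⇒ 4 W_11-linkage classes:

[[1, 4, 7, 14], [2, 8, 10, 11, 13], [3, 9], [5, 6, 12, 15]]


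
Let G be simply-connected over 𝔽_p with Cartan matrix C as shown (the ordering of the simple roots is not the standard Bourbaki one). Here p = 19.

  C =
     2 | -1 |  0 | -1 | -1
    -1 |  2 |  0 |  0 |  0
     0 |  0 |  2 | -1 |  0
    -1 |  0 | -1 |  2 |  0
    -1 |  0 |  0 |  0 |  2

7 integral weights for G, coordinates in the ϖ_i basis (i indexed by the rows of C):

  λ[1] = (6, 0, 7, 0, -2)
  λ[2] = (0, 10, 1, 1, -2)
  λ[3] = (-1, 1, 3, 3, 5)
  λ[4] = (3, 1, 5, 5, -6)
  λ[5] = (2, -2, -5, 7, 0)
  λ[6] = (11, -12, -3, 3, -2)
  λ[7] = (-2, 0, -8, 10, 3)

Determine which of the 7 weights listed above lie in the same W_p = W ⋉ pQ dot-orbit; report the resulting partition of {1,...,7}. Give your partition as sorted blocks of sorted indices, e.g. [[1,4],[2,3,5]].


Dynkin diagram of C (from the 8 off-diagonal −1 entries): D_5.

Each λ_j+ρ reduced to Ā_19; 5-tuples below use C's row order:

  λ_1+ρ ↦ (2, 1, 4, 4, 1);  λ_2+ρ ↦ (0, 11, 2, 2, 1);  λ_3+ρ ↦ (0, 2, 4, 3, 6);  λ_4+ρ ↦ (1, 1, 6, 1, 4);  λ_5+ρ ↦ (2, 1, 4, 4, 1);  λ_6+ρ ↦ (0, 11, 2, 2, 1);  λ_7+ρ ↦ (1, 0, 7, 3, 3)

The 7 indices split into 5 linkage classes (same alcove rep ⇔ same W_19-dot-orbit):

[[1, 5], [2, 6], [3], [4], [7]]


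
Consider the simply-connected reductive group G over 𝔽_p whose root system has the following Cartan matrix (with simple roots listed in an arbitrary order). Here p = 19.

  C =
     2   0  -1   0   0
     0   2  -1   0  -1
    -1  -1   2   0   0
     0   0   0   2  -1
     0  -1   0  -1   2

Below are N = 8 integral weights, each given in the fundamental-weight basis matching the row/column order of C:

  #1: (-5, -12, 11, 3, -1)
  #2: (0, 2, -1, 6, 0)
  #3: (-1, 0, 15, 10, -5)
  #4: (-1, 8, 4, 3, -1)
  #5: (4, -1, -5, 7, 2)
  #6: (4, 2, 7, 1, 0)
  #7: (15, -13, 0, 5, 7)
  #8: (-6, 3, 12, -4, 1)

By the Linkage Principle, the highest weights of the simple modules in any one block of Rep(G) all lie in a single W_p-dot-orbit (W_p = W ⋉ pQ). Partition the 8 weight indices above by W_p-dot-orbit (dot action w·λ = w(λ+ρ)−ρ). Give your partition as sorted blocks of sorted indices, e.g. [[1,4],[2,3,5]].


Dynkin diagram of C (from the 8 off-diagonal −1 entries): A_5.

Folding the 8 weights λ_j+ρ into Ā_19 (reps in the given 5-coord order):

    1: (1, 3, 0, 7, 1)
    2: (1, 3, 0, 7, 1)
    3: (5, 3, 8, 2, 1)
    4: (0, 9, 5, 4, 0)
    5: (1, 3, 0, 7, 1)
    6: (5, 3, 8, 2, 1)
    7: (5, 3, 8, 2, 1)
    8: (5, 3, 8, 2, 1)

The 8 indices split into 3 linkage classes (same alcove rep ⇔ same W_19-dot-orbit):

[[1, 2, 5], [3, 6, 7, 8], [4]]


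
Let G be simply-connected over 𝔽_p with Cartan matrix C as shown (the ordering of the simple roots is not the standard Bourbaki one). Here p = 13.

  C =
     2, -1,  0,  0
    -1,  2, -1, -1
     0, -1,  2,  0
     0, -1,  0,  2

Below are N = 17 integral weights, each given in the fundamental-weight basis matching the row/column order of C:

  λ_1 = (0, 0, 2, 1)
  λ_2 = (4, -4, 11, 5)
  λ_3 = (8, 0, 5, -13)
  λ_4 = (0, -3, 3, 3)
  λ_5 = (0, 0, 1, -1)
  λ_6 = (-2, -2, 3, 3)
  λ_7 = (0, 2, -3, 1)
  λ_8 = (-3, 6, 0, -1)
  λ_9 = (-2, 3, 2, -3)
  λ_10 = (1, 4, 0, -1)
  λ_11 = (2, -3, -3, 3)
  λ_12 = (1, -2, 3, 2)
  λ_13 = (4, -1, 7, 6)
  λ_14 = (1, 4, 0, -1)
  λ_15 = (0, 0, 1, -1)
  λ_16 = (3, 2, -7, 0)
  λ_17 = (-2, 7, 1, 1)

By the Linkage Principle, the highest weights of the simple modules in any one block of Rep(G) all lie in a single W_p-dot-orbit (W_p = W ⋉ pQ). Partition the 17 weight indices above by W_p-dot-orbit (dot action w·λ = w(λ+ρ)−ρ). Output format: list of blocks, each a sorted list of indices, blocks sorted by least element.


Root system D_4: the 4×4 matrix C matches after relabeling.

Alcove-folded reps (p=13, 17 weights, presented ϖ-order):

  [1] (1, 1, 3, 2);  [2] (2, 1, 5, 1);  [3] (2, 1, 5, 1);  [4] (1, 1, 2, 2);  [5] (1, 1, 2, 0);  [6] (1, 1, 2, 2);  [7] (1, 1, 2, 2);  [8] (2, 5, 1, 0);  [9] (1, 1, 3, 2);  [10] (2, 5, 1, 0);  [11] (1, 1, 2, 0);  [12] (1, 1, 3, 2);  [13] (2, 5, 1, 0);  [14] (2, 5, 1, 0);  [15] (1, 1, 2, 0);  [16] (1, 1, 3, 2);  [17] (1, 1, 2, 2)

The 17 indices split into 5 linkage classes (same alcove rep ⇔ same W_13-dot-orbit):

[[1, 9, 12, 16], [2, 3], [4, 6, 7, 17], [5, 11, 15], [8, 10, 13, 14]]


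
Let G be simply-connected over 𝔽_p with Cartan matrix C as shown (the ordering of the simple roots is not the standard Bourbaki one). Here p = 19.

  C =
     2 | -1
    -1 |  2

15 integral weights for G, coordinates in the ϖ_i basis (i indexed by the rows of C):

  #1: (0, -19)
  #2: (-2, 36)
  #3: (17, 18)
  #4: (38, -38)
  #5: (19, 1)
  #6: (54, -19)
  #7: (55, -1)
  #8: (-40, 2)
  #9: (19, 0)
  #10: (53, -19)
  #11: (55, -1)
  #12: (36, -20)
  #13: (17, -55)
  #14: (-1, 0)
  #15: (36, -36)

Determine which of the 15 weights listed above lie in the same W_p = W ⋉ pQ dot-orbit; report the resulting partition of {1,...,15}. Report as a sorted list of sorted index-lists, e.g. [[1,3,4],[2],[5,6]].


A_2 Cartan matrix, 2 simple roots permuted; ρ=(1,1).

Each λ_j+ρ reduced to Ā_19; 2-tuples below use C's row order:

  1: (17, 1)
  2: (17, 1)
  3: (0, 1)
  4: (17, 1)
  5: (16, 1)
  6: (17, 1)
  7: (0, 1)
  8: (16, 1)
  9: (17, 1)
  10: (16, 1)
  11: (0, 1)
  12: (0, 1)
  13: (16, 1)
  14: (0, 1)
  15: (16, 1)

The 15 indices split into 3 linkage classes (same alcove rep ⇔ same W_19-dot-orbit):

[[1, 2, 4, 6, 9], [3, 7, 11, 12, 14], [5, 8, 10, 13, 15]]


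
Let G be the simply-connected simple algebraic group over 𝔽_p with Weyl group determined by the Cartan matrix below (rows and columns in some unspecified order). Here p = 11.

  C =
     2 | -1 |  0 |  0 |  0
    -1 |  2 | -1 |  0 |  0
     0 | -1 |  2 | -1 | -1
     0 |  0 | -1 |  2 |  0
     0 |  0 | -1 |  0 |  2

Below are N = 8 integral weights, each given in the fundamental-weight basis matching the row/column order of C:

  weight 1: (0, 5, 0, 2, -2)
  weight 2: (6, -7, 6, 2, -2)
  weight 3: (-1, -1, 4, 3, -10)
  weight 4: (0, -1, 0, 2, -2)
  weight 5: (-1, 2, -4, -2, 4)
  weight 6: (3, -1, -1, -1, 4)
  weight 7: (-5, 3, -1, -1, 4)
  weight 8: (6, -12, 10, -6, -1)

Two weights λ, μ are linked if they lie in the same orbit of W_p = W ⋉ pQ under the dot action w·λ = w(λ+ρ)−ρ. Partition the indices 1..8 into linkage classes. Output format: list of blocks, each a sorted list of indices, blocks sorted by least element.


Dynkin diagram of C (from the 8 off-diagonal −1 entries): D_5.

W_11-reps of the 8 weights in Ā_11 (same 5-coord order as C):

  λ_1+ρ ↦ (1, 0, 0, 3, 1)
  λ_2+ρ ↦ (1, 0, 0, 3, 1)
  λ_3+ρ ↦ (4, 0, 0, 0, 5)
  λ_4+ρ ↦ (1, 0, 0, 3, 1)
  λ_5+ρ ↦ (1, 0, 0, 3, 1)
  λ_6+ρ ↦ (4, 0, 0, 0, 5)
  λ_7+ρ ↦ (4, 0, 0, 0, 5)
  λ_8+ρ ↦ (4, 0, 0, 0, 5)

Partition of {1..8} into 2 W_11-dot-orbits:

[[1, 2, 4, 5], [3, 6, 7, 8]]


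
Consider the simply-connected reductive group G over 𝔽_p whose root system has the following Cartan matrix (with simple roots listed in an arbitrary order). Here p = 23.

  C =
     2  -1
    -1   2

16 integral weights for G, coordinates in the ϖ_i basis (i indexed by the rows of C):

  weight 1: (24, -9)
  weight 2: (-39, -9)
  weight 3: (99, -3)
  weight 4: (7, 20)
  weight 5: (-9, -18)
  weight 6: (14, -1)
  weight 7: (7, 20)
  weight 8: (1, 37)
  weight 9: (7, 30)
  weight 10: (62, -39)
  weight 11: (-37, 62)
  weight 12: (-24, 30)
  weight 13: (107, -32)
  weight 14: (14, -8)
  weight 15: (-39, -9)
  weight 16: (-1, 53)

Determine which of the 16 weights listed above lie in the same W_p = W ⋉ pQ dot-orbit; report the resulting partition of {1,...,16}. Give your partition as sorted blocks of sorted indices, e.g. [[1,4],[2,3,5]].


A_2 Cartan matrix, 2 simple roots permuted; ρ=(1,1).

Each λ_j+ρ reduced to Ā_23; 2-tuples below use C's row order:

  1: (15, 6) · 2: (15, 0) · 3: (15, 6) · 4: (2, 15) · 5: (15, 6) · 6: (15, 0) · 7: (2, 15) · 8: (15, 6) · 9: (8, 7) · 10: (2, 15) · 11: (13, 4) · 12: (15, 0) · 13: (8, 7) · 14: (8, 7) · 15: (15, 0) · 16: (15, 0)

These 16 weights hit 5 W_23-dot-orbits; sizes (4, 5, 3, 3, 1):

[[1, 3, 5, 8], [2, 6, 12, 15, 16], [4, 7, 10], [9, 13, 14], [11]]


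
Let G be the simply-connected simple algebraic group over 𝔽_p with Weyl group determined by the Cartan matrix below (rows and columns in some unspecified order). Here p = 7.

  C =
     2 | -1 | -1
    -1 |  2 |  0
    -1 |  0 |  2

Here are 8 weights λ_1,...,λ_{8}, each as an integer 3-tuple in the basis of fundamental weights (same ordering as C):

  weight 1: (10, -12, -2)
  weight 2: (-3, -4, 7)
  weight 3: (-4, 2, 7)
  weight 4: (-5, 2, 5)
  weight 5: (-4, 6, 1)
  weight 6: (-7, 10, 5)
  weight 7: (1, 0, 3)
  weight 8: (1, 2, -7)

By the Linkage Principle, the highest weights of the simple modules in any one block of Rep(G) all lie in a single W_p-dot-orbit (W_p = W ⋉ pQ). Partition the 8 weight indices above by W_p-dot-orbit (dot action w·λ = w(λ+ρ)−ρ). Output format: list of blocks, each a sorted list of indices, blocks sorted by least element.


Type A_3, rank 3, |W|=24; reorder rows/cols to standard.

W_7-reps of the 8 weights in Ā_7 (same 3-coord order as C):

  λ_1 → (3, 3, 1)
  λ_2 → (3, 1, 2)
  λ_3 → (2, 1, 4)
  λ_4 → (3, 1, 2)
  λ_5 → (2, 4, 1)
  λ_6 → (2, 1, 4)
  λ_7 → (2, 1, 4)
  λ_8 → (3, 1, 2)

Grouping the 8 weights by Ā_7-representative: 4 linkage classes.

[[1], [2, 4, 8], [3, 6, 7], [5]]


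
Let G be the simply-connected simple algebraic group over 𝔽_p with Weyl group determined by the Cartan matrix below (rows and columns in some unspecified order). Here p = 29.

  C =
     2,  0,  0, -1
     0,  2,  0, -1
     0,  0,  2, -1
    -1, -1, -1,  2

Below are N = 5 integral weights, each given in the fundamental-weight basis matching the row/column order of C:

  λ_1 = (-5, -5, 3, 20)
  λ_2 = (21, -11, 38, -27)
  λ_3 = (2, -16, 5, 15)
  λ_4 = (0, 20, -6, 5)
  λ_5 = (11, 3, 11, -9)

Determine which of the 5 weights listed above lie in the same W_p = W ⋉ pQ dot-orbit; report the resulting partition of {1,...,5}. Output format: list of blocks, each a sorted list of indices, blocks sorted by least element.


D_4 Cartan matrix, 4 simple roots permuted; ρ=(1,1,1,1).

λ_j+ρ reflected into Ā_29 (⟨·,θ^∨⟩≤29); 4-tuples as given:

  λ_1 → (4, 4, 4, 4);  λ_2 → (3, 15, 6, 1);  λ_3 → (3, 15, 6, 1);  λ_4 → (1, 21, 5, 1);  λ_5 → (4, 4, 4, 4)

Linkage partition of the 5 weights (3 classes, p=29):

[[1, 5], [2, 3], [4]]


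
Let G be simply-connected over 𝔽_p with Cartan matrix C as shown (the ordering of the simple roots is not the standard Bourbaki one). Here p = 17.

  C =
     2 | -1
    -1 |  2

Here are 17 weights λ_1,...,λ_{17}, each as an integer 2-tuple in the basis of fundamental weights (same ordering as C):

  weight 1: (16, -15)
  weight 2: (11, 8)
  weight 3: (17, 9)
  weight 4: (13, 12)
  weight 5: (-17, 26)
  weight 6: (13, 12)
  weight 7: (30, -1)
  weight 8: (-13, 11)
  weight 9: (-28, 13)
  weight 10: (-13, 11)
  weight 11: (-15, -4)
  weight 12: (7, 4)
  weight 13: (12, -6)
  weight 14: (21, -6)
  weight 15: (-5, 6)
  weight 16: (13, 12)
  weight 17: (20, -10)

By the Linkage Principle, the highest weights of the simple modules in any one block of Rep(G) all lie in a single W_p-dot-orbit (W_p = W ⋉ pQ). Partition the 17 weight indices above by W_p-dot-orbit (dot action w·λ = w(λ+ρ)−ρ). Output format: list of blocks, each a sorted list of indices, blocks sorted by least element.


Type A_2, rank 2, |W|=6; reorder rows/cols to standard.

Folding the 17 weights λ_j+ρ into Ā_17 (reps in the given 2-coord order):

  1: (3, 14) · 2: (8, 5) · 3: (6, 1) · 4: (4, 3) · 5: (6, 1) · 6: (4, 3) · 7: (3, 14) · 8: (12, 0) · 9: (4, 3) · 10: (12, 0) · 11: (3, 14) · 12: (8, 5) · 13: (8, 5) · 14: (12, 0) · 15: (4, 3) · 16: (4, 3) · 17: (8, 5)

Grouping the 17 weights by Ā_17-representative: 5 linkage classes.

[[1, 7, 11], [2, 12, 13, 17], [3, 5], [4, 6, 9, 15, 16], [8, 10, 14]]


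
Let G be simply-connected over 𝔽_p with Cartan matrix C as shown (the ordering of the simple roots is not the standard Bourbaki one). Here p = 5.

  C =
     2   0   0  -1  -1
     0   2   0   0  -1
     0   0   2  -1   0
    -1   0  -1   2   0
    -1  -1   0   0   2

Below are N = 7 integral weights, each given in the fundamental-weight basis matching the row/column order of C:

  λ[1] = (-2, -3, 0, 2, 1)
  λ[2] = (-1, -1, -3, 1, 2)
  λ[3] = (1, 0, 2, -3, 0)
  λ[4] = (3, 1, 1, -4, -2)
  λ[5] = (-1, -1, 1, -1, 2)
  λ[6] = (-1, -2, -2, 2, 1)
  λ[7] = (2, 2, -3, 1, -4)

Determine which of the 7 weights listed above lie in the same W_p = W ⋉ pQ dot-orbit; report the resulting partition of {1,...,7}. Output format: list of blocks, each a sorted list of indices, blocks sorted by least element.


Dynkin diagram of C (from the 8 off-diagonal −1 entries): A_5.

Folding the 7 weights λ_j+ρ into Ā_5 (reps in the given 5-coord order):

    λ_1+ρ ↦ (0, 1, 1, 2, 1)
    λ_2+ρ ↦ (0, 0, 2, 0, 3)
    λ_3+ρ ↦ (0, 1, 1, 2, 1)
    λ_4+ρ ↦ (0, 1, 1, 2, 1)
    λ_5+ρ ↦ (0, 0, 2, 0, 3)
    λ_6+ρ ↦ (0, 1, 1, 2, 1)
    λ_7+ρ ↦ (0, 0, 2, 0, 3)

The 7 indices split into 2 linkage classes (same alcove rep ⇔ same W_5-dot-orbit):

[[1, 3, 4, 6], [2, 5, 7]]


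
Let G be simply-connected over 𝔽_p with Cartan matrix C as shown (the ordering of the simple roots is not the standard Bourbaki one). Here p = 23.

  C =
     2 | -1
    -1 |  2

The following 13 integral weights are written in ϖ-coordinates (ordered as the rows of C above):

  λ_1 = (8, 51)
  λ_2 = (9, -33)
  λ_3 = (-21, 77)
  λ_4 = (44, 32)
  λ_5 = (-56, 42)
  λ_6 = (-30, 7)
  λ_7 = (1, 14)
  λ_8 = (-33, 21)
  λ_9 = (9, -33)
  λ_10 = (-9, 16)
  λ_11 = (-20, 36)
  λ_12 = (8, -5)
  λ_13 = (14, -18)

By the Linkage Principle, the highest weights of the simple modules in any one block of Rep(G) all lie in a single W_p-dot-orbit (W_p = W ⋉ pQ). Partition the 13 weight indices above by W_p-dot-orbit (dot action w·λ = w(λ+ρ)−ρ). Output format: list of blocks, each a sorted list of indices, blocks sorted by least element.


C ↔ A_2 under row/col permutation; |W(A_2)| = 6.

Folding the 13 weights λ_j+ρ into Ā_23 (reps in the given 2-coord order):

  [1] (8, 9) · [2] (13, 1) · [3] (9, 11) · [4] (13, 1) · [5] (9, 11) · [6] (2, 15) · [7] (2, 15) · [8] (13, 1) · [9] (13, 1) · [10] (8, 9) · [11] (5, 4) · [12] (5, 4) · [13] (2, 15)

The 13 indices split into 5 linkage classes (same alcove rep ⇔ same W_23-dot-orbit):

[[1, 10], [2, 4, 8, 9], [3, 5], [6, 7, 13], [11, 12]]


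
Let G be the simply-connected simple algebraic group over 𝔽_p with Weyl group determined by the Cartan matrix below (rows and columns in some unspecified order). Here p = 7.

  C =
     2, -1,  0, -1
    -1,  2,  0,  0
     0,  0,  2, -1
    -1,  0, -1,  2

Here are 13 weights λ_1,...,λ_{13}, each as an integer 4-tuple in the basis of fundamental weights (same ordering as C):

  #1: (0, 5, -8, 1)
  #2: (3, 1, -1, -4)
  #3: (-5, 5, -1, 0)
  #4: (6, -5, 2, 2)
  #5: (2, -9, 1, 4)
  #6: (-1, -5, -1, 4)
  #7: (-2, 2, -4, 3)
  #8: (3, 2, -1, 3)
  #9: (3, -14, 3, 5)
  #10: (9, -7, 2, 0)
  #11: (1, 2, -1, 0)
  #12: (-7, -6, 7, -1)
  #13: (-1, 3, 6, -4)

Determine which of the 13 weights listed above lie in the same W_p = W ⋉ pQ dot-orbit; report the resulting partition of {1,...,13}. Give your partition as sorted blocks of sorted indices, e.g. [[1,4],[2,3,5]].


Root system A_4: the 4×4 matrix C matches after relabeling.

Each λ_j+ρ reduced to Ā_7; 4-tuples below use C's row order:

  λ_1+ρ ↦ (4, 0, 0, 1)
  λ_2+ρ ↦ (1, 2, 3, 0)
  λ_3+ρ ↦ (1, 2, 3, 0)
  λ_4+ρ ↦ (1, 2, 3, 0)
  λ_5+ρ ↦ (4, 0, 0, 1)
  λ_6+ρ ↦ (4, 0, 0, 1)
  λ_7+ρ ↦ (1, 2, 3, 0)
  λ_8+ρ ↦ (3, 0, 3, 0)
  λ_9+ρ ↦ (0, 1, 1, 3)
  λ_10+ρ ↦ (0, 1, 1, 3)
  λ_11+ρ ↦ (2, 3, 0, 1)
  λ_12+ρ ↦ (2, 3, 0, 1)
  λ_13+ρ ↦ (3, 0, 3, 0)

Grouping the 13 weights by Ā_7-representative: 5 linkage classes.

[[1, 5, 6], [2, 3, 4, 7], [8, 13], [9, 10], [11, 12]]


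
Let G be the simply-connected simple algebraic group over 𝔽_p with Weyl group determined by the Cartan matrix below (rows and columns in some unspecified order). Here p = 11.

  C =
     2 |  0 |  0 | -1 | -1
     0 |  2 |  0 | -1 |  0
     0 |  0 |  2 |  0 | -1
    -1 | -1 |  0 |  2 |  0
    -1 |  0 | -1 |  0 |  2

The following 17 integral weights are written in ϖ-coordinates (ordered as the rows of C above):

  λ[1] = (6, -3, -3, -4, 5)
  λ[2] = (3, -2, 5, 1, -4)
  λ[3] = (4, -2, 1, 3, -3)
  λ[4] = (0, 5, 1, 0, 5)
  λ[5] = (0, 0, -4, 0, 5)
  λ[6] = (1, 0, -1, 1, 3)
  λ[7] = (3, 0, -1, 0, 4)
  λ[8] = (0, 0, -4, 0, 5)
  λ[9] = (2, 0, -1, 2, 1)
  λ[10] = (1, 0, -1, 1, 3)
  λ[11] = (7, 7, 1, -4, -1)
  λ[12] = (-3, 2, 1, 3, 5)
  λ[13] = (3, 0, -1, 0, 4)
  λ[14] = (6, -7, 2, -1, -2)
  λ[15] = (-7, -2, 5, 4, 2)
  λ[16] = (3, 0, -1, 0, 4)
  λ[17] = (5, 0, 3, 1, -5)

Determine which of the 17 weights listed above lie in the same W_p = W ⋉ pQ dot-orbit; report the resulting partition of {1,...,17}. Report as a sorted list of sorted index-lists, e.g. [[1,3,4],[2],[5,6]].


A_5 Cartan matrix, 5 simple roots permuted; ρ=(1,1,1,1,1).

λ_j+ρ reflected into Ā_11 (⟨·,θ^∨⟩≤11); 5-tuples as given:

  [1] (2, 1, 0, 2, 4) · [2] (1, 1, 3, 1, 3) · [3] (3, 1, 0, 3, 2) · [4] (1, 1, 3, 1, 3) · [5] (1, 1, 3, 1, 3) · [6] (2, 1, 0, 2, 4) · [7] (4, 1, 0, 1, 5) · [8] (1, 1, 3, 1, 3) · [9] (3, 1, 0, 3, 2) · [10] (2, 1, 0, 2, 4) · [11] (3, 1, 0, 3, 2) · [12] (2, 1, 0, 2, 4) · [13] (4, 1, 0, 1, 5) · [14] (0, 0, 2, 6, 1) · [15] (1, 1, 3, 1, 3) · [16] (4, 1, 0, 1, 5) · [17] (2, 1, 0, 2, 4)

The 17 indices split into 5 linkage classes (same alcove rep ⇔ same W_11-dot-orbit):

[[1, 6, 10, 12, 17], [2, 4, 5, 8, 15], [3, 9, 11], [7, 13, 16], [14]]


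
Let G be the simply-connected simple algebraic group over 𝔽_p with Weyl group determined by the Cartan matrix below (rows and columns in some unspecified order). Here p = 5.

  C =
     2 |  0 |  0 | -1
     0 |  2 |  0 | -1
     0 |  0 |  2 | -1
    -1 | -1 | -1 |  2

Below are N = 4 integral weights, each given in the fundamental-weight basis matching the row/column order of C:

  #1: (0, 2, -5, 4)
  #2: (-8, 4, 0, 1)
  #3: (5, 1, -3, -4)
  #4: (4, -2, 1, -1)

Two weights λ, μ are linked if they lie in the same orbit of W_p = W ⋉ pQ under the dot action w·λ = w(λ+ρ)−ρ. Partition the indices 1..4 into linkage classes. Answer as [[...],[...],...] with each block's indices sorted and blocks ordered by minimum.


Type D_4, rank 4, |W|=192; reorder rows/cols to standard.

λ_j+ρ reflected into Ā_5 (⟨·,θ^∨⟩≤5); 4-tuples as given:

    λ_1+ρ ↦ (3, 1, 0, 0)
    λ_2+ρ ↦ (0, 2, 2, 0)
    λ_3+ρ ↦ (0, 2, 2, 0)
    λ_4+ρ ↦ (3, 1, 0, 0)

2 distinct reps among the 4 weights ⇒ 2 W_5-linkage classes:

[[1, 4], [2, 3]]


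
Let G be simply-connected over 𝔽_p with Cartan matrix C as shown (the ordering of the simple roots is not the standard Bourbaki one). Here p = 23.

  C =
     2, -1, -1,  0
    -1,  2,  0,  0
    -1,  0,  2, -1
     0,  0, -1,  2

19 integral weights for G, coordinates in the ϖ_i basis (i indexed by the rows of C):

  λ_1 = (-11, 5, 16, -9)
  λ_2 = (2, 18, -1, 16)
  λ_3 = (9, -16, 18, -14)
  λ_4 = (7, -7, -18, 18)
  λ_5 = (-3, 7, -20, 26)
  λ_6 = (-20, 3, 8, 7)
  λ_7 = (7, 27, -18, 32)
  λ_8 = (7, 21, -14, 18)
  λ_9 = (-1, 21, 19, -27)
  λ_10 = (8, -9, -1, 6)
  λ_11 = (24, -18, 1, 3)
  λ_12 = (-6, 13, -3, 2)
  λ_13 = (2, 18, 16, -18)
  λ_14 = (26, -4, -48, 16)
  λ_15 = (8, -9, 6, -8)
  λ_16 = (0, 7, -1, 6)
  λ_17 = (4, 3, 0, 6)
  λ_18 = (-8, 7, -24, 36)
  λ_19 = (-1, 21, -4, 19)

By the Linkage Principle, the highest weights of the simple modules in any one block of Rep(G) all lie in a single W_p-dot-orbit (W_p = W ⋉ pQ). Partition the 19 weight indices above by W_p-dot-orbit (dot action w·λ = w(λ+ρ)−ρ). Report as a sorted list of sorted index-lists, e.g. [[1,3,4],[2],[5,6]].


C ↔ A_4 under row/col permutation; |W(A_4)| = 120.

Folding the 19 weights λ_j+ρ into Ā_23 (reps in the given 4-coord order):

  [1] (5, 4, 1, 7) · [2] (3, 3, 0, 1) · [3] (5, 4, 1, 7) · [4] (6, 9, 2, 2) · [5] (6, 9, 2, 2) · [6] (6, 9, 2, 2) · [7] (5, 4, 1, 7) · [8] (5, 4, 1, 7) · [9] (3, 3, 0, 1) · [10] (1, 8, 0, 7) · [11] (6, 9, 2, 2) · [12] (2, 7, 1, 4) · [13] (3, 3, 0, 1) · [14] (3, 3, 0, 1) · [15] (1, 8, 0, 7) · [16] (1, 8, 0, 7) · [17] (5, 4, 1, 7) · [18] (1, 8, 0, 7) · [19] (3, 3, 0, 1)

The 19 indices split into 5 linkage classes (same alcove rep ⇔ same W_23-dot-orbit):

[[1, 3, 7, 8, 17], [2, 9, 13, 14, 19], [4, 5, 6, 11], [10, 15, 16, 18], [12]]


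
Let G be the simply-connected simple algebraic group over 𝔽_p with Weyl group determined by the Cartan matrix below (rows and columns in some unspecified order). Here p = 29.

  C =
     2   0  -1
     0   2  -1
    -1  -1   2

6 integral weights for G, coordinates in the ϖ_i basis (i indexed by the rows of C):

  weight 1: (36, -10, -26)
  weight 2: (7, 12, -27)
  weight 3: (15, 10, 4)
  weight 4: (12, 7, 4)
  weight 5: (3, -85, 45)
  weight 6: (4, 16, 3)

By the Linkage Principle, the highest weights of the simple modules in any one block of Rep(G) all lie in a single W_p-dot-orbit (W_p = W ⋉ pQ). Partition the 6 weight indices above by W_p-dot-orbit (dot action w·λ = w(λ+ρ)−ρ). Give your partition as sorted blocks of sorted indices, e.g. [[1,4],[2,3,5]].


A_3 Cartan matrix, 3 simple roots permuted; ρ=(1,1,1).

Each λ_j+ρ reduced to Ā_29; 3-tuples below use C's row order:

  λ_1 → (5, 17, 4);  λ_2 → (13, 8, 5);  λ_3 → (13, 8, 5);  λ_4 → (13, 8, 5);  λ_5 → (5, 17, 4);  λ_6 → (5, 17, 4)

Grouping the 6 weights by Ā_29-representative: 2 linkage classes.

[[1, 5, 6], [2, 3, 4]]


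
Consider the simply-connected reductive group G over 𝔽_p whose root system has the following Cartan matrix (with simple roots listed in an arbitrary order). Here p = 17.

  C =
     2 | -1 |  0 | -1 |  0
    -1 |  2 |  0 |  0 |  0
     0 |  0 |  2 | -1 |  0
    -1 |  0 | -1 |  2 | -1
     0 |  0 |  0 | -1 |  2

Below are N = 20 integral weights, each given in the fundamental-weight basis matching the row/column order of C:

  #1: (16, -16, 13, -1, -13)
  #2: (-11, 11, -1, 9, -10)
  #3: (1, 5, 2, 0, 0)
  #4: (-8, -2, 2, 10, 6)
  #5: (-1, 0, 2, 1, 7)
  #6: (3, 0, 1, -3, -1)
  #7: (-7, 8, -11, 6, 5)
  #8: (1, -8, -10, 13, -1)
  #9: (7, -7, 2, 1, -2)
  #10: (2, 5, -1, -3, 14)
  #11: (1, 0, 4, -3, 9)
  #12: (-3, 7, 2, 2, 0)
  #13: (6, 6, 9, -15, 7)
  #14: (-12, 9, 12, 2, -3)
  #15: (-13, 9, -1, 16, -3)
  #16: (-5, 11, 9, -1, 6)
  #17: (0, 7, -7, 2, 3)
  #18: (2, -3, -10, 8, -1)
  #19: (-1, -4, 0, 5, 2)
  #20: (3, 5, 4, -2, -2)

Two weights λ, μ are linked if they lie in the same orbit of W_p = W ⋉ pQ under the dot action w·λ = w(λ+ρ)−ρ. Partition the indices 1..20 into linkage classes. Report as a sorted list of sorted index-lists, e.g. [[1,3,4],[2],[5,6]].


Root system D_5: the 5×5 matrix C matches after relabeling.

Alcove-folded reps (p=17, 20 weights, presented ϖ-order):

    λ_1 → (2, 1, 0, 0, 2)
    λ_2 → (1, 2, 9, 0, 0)
    λ_3 → (2, 6, 3, 1, 1)
    λ_4 → (3, 0, 1, 3, 3)
    λ_5 → (0, 1, 3, 2, 8)
    λ_6 → (2, 1, 0, 0, 2)
    λ_7 → (3, 0, 1, 3, 3)
    λ_8 → (1, 2, 9, 0, 0)
    λ_9 → (2, 6, 3, 1, 1)
    λ_10 → (0, 1, 3, 2, 8)
    λ_11 → (0, 1, 3, 2, 8)
    λ_12 → (2, 6, 3, 1, 1)
    λ_13 → (3, 0, 1, 3, 3)
    λ_14 → (0, 1, 3, 2, 8)
    λ_15 → (2, 1, 0, 0, 2)
    λ_16 → (4, 0, 2, 3, 1)
    λ_17 → (2, 6, 3, 1, 1)
    λ_18 → (1, 2, 9, 0, 0)
    λ_19 → (3, 0, 1, 3, 3)
    λ_20 → (2, 6, 3, 1, 1)

The 20 indices split into 6 linkage classes (same alcove rep ⇔ same W_17-dot-orbit):

[[1, 6, 15], [2, 8, 18], [3, 9, 12, 17, 20], [4, 7, 13, 19], [5, 10, 11, 14], [16]]


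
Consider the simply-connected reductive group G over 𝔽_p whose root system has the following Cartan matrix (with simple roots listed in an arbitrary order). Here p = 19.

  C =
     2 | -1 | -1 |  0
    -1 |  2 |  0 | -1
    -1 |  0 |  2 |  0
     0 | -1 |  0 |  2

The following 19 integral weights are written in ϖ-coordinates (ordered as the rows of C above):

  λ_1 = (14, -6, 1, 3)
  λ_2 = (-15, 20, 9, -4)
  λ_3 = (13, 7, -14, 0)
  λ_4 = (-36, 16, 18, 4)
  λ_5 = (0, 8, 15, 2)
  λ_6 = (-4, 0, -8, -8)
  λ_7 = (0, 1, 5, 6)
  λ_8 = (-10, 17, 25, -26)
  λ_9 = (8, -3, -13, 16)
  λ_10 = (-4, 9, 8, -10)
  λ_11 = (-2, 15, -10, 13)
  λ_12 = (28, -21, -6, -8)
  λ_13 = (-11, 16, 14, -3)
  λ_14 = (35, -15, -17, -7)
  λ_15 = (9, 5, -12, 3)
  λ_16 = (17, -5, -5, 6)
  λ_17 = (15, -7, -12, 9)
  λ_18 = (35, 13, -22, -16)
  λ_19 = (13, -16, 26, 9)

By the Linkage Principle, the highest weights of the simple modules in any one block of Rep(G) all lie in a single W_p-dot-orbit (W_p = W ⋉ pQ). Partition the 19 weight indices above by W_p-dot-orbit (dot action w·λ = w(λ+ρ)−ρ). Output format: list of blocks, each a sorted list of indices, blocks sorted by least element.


Dynkin diagram of C (from the 6 off-diagonal −1 entries): A_4.

Alcove-folded reps (p=19, 19 weights, presented ϖ-order):

  [1] (10, 4, 2, 1) · [2] (10, 4, 2, 1) · [3] (1, 5, 9, 3) · [4] (1, 2, 0, 3) · [5] (1, 2, 6, 7) · [6] (1, 2, 6, 7) · [7] (1, 2, 6, 7) · [8] (1, 2, 6, 7) · [9] (2, 3, 2, 7) · [10] (1, 2, 6, 7) · [11] (1, 5, 9, 3) · [12] (4, 1, 3, 9) · [13] (10, 4, 2, 1) · [14] (1, 2, 0, 3) · [15] (1, 5, 9, 3) · [16] (10, 4, 2, 1) · [17] (1, 5, 9, 3) · [18] (10, 4, 2, 1) · [19] (4, 1, 3, 9)

These 19 weights hit 6 W_19-dot-orbits; sizes (5, 4, 2, 5, 1, 2):

[[1, 2, 13, 16, 18], [3, 11, 15, 17], [4, 14], [5, 6, 7, 8, 10], [9], [12, 19]]


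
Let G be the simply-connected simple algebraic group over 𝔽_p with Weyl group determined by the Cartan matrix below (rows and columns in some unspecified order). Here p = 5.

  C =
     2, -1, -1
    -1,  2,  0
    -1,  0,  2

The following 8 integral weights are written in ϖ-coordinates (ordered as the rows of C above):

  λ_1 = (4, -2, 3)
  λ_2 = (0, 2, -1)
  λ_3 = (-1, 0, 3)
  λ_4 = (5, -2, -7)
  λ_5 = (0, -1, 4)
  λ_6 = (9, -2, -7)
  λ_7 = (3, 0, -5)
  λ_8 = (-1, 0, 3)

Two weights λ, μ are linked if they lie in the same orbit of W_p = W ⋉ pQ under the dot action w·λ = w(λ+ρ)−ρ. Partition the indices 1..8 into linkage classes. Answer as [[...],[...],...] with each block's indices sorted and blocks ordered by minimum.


Type A_3, rank 3, |W|=24; reorder rows/cols to standard.

Each λ_j+ρ reduced to Ā_5; 3-tuples below use C's row order:

  1: (1, 3, 0) · 2: (1, 3, 0) · 3: (0, 1, 4) · 4: (0, 1, 4) · 5: (0, 1, 4) · 6: (1, 3, 0) · 7: (0, 1, 4) · 8: (0, 1, 4)

Partition of {1..8} into 2 W_5-dot-orbits:

[[1, 2, 6], [3, 4, 5, 7, 8]]


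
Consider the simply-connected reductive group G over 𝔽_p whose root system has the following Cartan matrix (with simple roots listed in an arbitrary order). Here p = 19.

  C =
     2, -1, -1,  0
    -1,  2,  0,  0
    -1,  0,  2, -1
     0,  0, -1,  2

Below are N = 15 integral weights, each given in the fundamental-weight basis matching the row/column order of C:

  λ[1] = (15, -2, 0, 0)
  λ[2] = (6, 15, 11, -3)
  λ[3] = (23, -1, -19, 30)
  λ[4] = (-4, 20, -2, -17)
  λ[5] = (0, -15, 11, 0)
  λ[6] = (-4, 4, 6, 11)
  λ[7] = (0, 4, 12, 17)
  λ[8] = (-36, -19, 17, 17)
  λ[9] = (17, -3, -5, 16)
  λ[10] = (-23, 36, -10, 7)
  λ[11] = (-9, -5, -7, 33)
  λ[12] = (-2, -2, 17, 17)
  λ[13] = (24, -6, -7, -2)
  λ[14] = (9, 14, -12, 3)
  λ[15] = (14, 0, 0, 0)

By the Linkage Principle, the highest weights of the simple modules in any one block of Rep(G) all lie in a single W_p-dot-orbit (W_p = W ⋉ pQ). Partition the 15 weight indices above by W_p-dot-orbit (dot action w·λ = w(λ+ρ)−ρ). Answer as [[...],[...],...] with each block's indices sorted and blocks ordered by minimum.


Type A_4, rank 4, |W|=120; reorder rows/cols to standard.

λ_j+ρ reflected into Ā_19 (⟨·,θ^∨⟩≤19); 4-tuples as given:

  [1] (15, 1, 1, 1) · [2] (3, 0, 4, 10) · [3] (12, 1, 1, 0) · [4] (15, 1, 1, 1) · [5] (12, 1, 1, 0) · [6] (3, 0, 4, 10) · [7] (12, 1, 1, 0) · [8] (15, 1, 1, 1) · [9] (2, 10, 4, 1) · [10] (1, 8, 3, 1) · [11] (1, 8, 3, 1) · [12] (15, 1, 1, 1) · [13] (12, 1, 1, 0) · [14] (1, 8, 3, 1) · [15] (15, 1, 1, 1)

5 distinct reps among the 15 weights ⇒ 5 W_19-linkage classes:

[[1, 4, 8, 12, 15], [2, 6], [3, 5, 7, 13], [9], [10, 11, 14]]
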